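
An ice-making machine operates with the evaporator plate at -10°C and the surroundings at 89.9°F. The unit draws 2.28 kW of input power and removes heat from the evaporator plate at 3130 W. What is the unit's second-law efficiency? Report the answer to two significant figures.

Converting, Q̇_C = 3130 W = 3.130 kW, so COP_actual = Q̇_C/Ẇ = 3.130/2.280 = 1.373.
In absolute terms T_C = 263.15 K and T_H = 305.32 K, so ΔT = 42.17 K.
COP_Carnot = T_C/ΔT = 263.15/42.17 = 6.241.
η_II = COP_actual/COP_Carnot = 1.373/6.241 = 0.2200.

0.22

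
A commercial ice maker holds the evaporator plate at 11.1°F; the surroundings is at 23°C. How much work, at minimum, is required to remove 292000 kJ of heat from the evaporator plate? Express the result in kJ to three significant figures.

38600 kJ

In absolute terms T_C = 261.54 K and T_H = 296.15 K, so ΔT = 34.61 K.
The reversible limit is COP_R = T_C/ΔT = 7.557, so W_min = Q_C/COP = Q_C·ΔT/T_C.
W_min = 292000 × 34.61/261.54 = 38640 kJ.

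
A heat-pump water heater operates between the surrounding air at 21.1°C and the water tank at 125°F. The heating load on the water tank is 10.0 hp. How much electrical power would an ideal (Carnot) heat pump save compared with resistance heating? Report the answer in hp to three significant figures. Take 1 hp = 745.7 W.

In absolute terms T_C = 294.25 K and T_H = 324.82 K, so ΔT = 30.57 K.
COP_Carnot = T_H/ΔT = 324.82/30.57 = 10.63.
Resistance heating needs Ẇ_res = Q̇_H = 10.00 hp; the reversible heat pump needs only Ẇ_hp = Q̇_H/COP = 0.9410 hp.
Saving = 10.00 − 0.9410 = 9.059 hp.

9.06 hp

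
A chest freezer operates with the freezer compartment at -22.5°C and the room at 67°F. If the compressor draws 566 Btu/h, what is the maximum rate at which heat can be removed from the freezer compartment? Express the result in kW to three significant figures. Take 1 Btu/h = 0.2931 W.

In absolute terms T_C = 250.65 K and T_H = 292.59 K, so ΔT = 41.94 K.
COP_Carnot = T_C/ΔT = 250.65/41.94 = 5.976.
Q̇_max = COP_Carnot × Ẇ = 5.976 × 566.0 Btu/h = 3382 Btu/h = 0.9913 kW.

0.991 kW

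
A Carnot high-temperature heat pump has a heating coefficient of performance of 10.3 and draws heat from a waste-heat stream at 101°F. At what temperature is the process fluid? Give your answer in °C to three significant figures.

COP_HP = T_H/(T_H − T_C) rearranges to T_H = COP·T_C/(COP − 1).
With T_C = 311.48 K, T_H = 10.3 × 311.48/9.300 = 344.98 K.
Converting, 344.98 K = 71.83°C.

71.8 °C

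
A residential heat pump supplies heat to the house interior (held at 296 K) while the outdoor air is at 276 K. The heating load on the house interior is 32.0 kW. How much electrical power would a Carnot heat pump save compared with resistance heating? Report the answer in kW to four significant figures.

The reservoir spacing is ΔT = 296 − 276 = 20.00 K.
COP_Carnot = T_H/ΔT = 296.00/20.00 = 14.80.
Resistance heating needs Ẇ_res = Q̇_H = 32.00 kW; the reversible heat pump needs only Ẇ_hp = Q̇_H/COP = 2.162 kW.
Saving = 32.00 − 2.162 = 29.84 kW.

29.84 kW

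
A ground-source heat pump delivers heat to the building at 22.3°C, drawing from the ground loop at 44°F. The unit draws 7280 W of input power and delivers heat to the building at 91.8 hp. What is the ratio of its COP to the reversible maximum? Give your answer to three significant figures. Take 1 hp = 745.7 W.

0.498

Converting, Q̇_H = 91.80 hp = 68460 W, so COP_actual = Q̇_H/Ẇ = 68460/7280 = 9.403.
In absolute terms T_C = 279.82 K and T_H = 295.45 K, so ΔT = 15.63 K.
COP_Carnot = T_H/ΔT = 295.45/15.63 = 18.90.
η_II = COP_actual/COP_Carnot = 9.403/18.90 = 0.4976.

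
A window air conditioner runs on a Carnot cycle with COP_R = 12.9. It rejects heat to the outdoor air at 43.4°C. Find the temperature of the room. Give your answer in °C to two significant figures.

For a Carnot refrigerator COP_R = T_C/(T_H − T_C), so T_C = COP·T_H/(1 + COP).
With T_H = 316.55 K, T_C = 12.9 × 316.55/13.90 = 293.78 K.
Converting, 293.78 K = 20.63°C.

21 °C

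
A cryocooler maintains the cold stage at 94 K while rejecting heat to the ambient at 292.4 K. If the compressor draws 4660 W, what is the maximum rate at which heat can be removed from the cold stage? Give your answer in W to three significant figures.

The reservoir spacing is ΔT = 292.4 − 94 = 198.4 K.
COP_Carnot = T_C/ΔT = 94.00/198.4 = 0.4738.
Q̇_max = COP_Carnot × Ẇ = 0.4738 × 4660 W = 2208 W.

2210 W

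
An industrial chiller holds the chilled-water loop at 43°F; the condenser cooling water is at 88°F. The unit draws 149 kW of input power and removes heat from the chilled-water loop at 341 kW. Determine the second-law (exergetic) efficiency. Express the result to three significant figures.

COP_actual = Q̇_C/Ẇ = 341.0/149.0 = 2.289.
In absolute terms T_C = 279.26 K and T_H = 304.26 K, so ΔT = 25.00 K.
COP_Carnot = T_C/ΔT = 279.26/25.00 = 11.17.
η_II = COP_actual/COP_Carnot = 2.289/11.17 = 0.2049.

0.205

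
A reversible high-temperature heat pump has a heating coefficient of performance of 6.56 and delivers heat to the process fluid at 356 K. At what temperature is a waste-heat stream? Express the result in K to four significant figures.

301.7 K

COP_HP = T_H/(T_H − T_C) gives T_H − T_C = T_H/COP.
With T_H = 356.00 K, T_C = 356.00 × (1 − 1/6.56) = 301.73 K.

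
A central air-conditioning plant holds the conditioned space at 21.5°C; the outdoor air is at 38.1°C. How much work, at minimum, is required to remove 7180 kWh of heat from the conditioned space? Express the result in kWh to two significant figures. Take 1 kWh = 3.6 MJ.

400 kWh

In absolute terms T_C = 294.65 K and T_H = 311.25 K, so ΔT = 16.60 K.
The reversible limit is COP_R = T_C/ΔT = 17.75, so W_min = Q_C/COP = Q_C·ΔT/T_C.
W_min = 7180 × 16.60/294.65 = 404.5 kWh.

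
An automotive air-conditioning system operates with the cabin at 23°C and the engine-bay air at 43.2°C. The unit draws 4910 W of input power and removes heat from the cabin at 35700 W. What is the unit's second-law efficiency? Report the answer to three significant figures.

COP_actual = Q̇_C/Ẇ = 35700/4910 = 7.271.
In absolute terms T_C = 296.15 K and T_H = 316.35 K, so ΔT = 20.20 K.
COP_Carnot = T_C/ΔT = 296.15/20.20 = 14.66.
η_II = COP_actual/COP_Carnot = 7.271/14.66 = 0.4959.

0.496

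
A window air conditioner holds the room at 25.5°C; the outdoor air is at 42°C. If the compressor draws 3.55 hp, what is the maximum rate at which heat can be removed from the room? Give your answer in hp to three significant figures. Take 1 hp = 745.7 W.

64.3 hp

In absolute terms T_C = 298.65 K and T_H = 315.15 K, so ΔT = 16.50 K.
COP_Carnot = T_C/ΔT = 298.65/16.50 = 18.10.
Q̇_max = COP_Carnot × Ẇ = 18.10 × 3.550 hp = 64.26 hp.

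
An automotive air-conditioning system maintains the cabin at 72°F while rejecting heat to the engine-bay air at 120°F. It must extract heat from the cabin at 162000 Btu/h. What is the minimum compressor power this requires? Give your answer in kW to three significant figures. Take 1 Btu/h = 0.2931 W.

4.29 kW

In absolute terms T_C = 295.37 K and T_H = 322.04 K, so ΔT = 26.67 K.
COP_Carnot = T_C/ΔT = 295.37/26.67 = 11.08.
Ẇ_min = Q̇/COP_Carnot = 162000/11.08 = 14630 Btu/h = 4.287 kW.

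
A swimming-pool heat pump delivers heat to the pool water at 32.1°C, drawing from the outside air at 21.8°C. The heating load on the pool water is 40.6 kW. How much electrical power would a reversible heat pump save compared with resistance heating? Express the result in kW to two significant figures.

In absolute terms T_C = 294.95 K and T_H = 305.25 K, so ΔT = 10.30 K.
COP_Carnot = T_H/ΔT = 305.25/10.30 = 29.64.
Resistance heating needs Ẇ_res = Q̇_H = 40.60 kW; the reversible heat pump needs only Ẇ_hp = Q̇_H/COP = 1.370 kW.
Saving = 40.60 − 1.370 = 39.23 kW.

39 kW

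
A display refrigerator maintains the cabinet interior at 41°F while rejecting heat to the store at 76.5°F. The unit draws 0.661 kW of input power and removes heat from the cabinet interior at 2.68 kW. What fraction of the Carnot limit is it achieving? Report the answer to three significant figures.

0.287

COP_actual = Q̇_C/Ẇ = 2.680/0.6610 = 4.054.
In absolute terms T_C = 278.15 K and T_H = 297.87 K, so ΔT = 19.72 K.
COP_Carnot = T_C/ΔT = 278.15/19.72 = 14.10.
η_II = COP_actual/COP_Carnot = 4.054/14.10 = 0.2875.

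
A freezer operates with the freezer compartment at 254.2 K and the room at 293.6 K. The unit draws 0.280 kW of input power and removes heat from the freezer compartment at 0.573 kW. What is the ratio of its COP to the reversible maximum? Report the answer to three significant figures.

COP_actual = Q̇_C/Ẇ = 0.5730/0.2800 = 2.046.
The reservoir spacing is ΔT = 293.6 − 254.2 = 39.40 K.
COP_Carnot = T_C/ΔT = 254.20/39.40 = 6.452.
η_II = COP_actual/COP_Carnot = 2.046/6.452 = 0.3172.

0.317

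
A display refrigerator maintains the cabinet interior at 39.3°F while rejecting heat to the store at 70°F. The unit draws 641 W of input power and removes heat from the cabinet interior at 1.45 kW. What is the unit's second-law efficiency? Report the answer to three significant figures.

0.139

Converting, Q̇_C = 1.450 kW = 1450 W, so COP_actual = Q̇_C/Ẇ = 1450/641.0 = 2.262.
In absolute terms T_C = 277.21 K and T_H = 294.26 K, so ΔT = 17.06 K.
COP_Carnot = T_C/ΔT = 277.21/17.06 = 16.25.
η_II = COP_actual/COP_Carnot = 2.262/16.25 = 0.1392.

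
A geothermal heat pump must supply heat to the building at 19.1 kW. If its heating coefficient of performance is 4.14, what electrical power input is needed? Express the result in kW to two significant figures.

4.6 kW

Ẇ = Q̇_H/COP_HP = 19.10/4.14 = 4.614 kW.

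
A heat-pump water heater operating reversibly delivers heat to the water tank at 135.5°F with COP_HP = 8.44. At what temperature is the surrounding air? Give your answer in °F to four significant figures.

64.98 °F

COP_HP = T_H/(T_H − T_C) gives T_H − T_C = T_H/COP.
With T_H = 330.65 K, T_C = 330.65 × (1 − 1/8.44) = 291.47 K.
Converting, 291.47 K = 64.98°F.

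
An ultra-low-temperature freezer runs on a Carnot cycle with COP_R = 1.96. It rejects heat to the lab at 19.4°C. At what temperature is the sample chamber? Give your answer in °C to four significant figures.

-79.43 °C

For a Carnot refrigerator COP_R = T_C/(T_H − T_C), so T_C = COP·T_H/(1 + COP).
With T_H = 292.55 K, T_C = 1.96 × 292.55/2.960 = 193.72 K.
Converting, 193.72 K = -79.43°C.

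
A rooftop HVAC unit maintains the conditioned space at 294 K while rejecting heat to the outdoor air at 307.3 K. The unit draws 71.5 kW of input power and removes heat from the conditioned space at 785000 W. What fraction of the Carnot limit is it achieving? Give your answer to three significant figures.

Converting, Q̇_C = 785000 W = 785.0 kW, so COP_actual = Q̇_C/Ẇ = 785.0/71.50 = 10.98.
The reservoir spacing is ΔT = 307.3 − 294 = 13.30 K.
COP_Carnot = T_C/ΔT = 294.00/13.30 = 22.11.
η_II = COP_actual/COP_Carnot = 10.98/22.11 = 0.4967.

0.497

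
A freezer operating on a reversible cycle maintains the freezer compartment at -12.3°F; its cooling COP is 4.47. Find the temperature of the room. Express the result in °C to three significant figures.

COP_R = T_C/(T_H − T_C) gives T_H − T_C = T_C/COP.
With T_C = 248.54 K, T_H = 248.54 × (1 + 1/4.47) = 304.14 K.
Converting, 304.14 K = 30.99°C.

31.0 °C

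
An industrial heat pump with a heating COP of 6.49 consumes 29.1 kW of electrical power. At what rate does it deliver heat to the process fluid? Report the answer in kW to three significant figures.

Q̇_H = COP_HP × Ẇ = 6.49 × 29.10 = 188.9 kW.

189 kW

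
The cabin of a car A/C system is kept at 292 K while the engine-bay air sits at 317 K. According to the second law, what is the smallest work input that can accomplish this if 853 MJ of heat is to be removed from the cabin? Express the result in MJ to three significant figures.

The reservoir spacing is ΔT = 317 − 292 = 25.00 K.
The reversible limit is COP_R = T_C/ΔT = 11.68, so W_min = Q_C/COP = Q_C·ΔT/T_C.
W_min = 853.0 × 25.00/292.00 = 73.03 MJ.

73.0 MJ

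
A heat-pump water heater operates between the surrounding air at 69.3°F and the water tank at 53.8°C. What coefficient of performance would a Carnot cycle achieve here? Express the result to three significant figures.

9.88

In absolute terms T_C = 293.87 K and T_H = 326.95 K, so ΔT = 33.08 K.
For a reversible cycle, COP_Carnot = T_H/ΔT = 326.95/33.08 = 9.884.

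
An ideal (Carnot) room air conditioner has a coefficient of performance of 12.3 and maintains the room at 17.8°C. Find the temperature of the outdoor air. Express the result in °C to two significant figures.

COP_R = T_C/(T_H − T_C) gives T_H − T_C = T_C/COP.
With T_C = 290.95 K, T_H = 290.95 × (1 + 1/12.3) = 314.60 K.
Converting, 314.60 K = 41.45°C.

41 °C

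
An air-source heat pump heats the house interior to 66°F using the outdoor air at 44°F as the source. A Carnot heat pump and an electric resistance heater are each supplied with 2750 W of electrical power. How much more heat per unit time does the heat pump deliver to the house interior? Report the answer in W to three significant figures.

63000 W

In absolute terms T_C = 279.82 K and T_H = 292.04 K, so ΔT = 12.22 K.
COP_Carnot = T_H/ΔT = 292.04/12.22 = 23.89.
The heat pump delivers Q̇_H = COP × Ẇ = 65710 W; the resistance heater delivers Ẇ = 2750 W.
Extra = (COP − 1)·Ẇ = 62960 W.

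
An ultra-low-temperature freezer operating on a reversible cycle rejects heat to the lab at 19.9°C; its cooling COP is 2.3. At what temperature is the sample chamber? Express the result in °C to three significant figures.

For a Carnot refrigerator COP_R = T_C/(T_H − T_C), so T_C = COP·T_H/(1 + COP).
With T_H = 293.05 K, T_C = 2.3 × 293.05/3.300 = 204.25 K.
Converting, 204.25 K = -68.90°C.

-68.9 °C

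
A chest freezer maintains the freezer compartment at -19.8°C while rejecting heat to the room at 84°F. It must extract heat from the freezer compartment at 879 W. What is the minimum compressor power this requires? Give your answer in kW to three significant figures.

In absolute terms T_C = 253.35 K and T_H = 302.04 K, so ΔT = 48.69 K.
COP_Carnot = T_C/ΔT = 253.35/48.69 = 5.203.
Ẇ_min = Q̇/COP_Carnot = 879.0/5.203 = 168.9 W = 0.1689 kW.

0.169 kW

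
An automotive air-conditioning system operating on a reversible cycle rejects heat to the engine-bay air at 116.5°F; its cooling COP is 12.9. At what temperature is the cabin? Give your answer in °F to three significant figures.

For a Carnot refrigerator COP_R = T_C/(T_H − T_C), so T_C = COP·T_H/(1 + COP).
With T_H = 320.09 K, T_C = 12.9 × 320.09/13.90 = 297.07 K.
Converting, 297.07 K = 75.05°F.

75.0 °F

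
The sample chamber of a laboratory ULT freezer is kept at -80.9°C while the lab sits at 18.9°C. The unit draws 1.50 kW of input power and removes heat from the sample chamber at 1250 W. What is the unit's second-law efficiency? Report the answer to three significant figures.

0.433

Converting, Q̇_C = 1250 W = 1.250 kW, so COP_actual = Q̇_C/Ẇ = 1.250/1.500 = 0.8333.
In absolute terms T_C = 192.25 K and T_H = 292.05 K, so ΔT = 99.80 K.
COP_Carnot = T_C/ΔT = 192.25/99.80 = 1.926.
η_II = COP_actual/COP_Carnot = 0.8333/1.926 = 0.4326.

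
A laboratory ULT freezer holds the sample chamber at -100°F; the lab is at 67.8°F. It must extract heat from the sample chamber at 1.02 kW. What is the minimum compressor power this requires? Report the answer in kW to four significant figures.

In absolute terms T_C = 199.82 K and T_H = 293.04 K, so ΔT = 93.22 K.
COP_Carnot = T_C/ΔT = 199.82/93.22 = 2.143.
Ẇ_min = Q̇/COP_Carnot = 1.020/2.143 = 0.4759 kW.

0.4759 kW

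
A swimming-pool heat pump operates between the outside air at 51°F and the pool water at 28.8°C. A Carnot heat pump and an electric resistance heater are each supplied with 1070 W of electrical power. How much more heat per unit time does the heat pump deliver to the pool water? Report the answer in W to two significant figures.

17000 W

In absolute terms T_C = 283.71 K and T_H = 301.95 K, so ΔT = 18.24 K.
COP_Carnot = T_H/ΔT = 301.95/18.24 = 16.55.
The heat pump delivers Q̇_H = COP × Ẇ = 17710 W; the resistance heater delivers Ẇ = 1070 W.
Extra = (COP − 1)·Ẇ = 16640 W.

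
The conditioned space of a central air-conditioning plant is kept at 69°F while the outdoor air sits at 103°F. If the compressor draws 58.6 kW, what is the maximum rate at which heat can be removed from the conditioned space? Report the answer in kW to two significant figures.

In absolute terms T_C = 293.71 K and T_H = 312.59 K, so ΔT = 18.89 K.
COP_Carnot = T_C/ΔT = 293.71/18.89 = 15.55.
Q̇_max = COP_Carnot × Ẇ = 15.55 × 58.60 kW = 911.2 kW.

910 kW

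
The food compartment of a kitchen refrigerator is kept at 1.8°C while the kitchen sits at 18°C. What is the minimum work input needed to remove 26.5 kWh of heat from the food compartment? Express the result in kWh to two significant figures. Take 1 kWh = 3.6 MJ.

1.6 kWh

In absolute terms T_C = 274.95 K and T_H = 291.15 K, so ΔT = 16.20 K.
The reversible limit is COP_R = T_C/ΔT = 16.97, so W_min = Q_C/COP = Q_C·ΔT/T_C.
W_min = 26.50 × 16.20/274.95 = 1.561 kWh.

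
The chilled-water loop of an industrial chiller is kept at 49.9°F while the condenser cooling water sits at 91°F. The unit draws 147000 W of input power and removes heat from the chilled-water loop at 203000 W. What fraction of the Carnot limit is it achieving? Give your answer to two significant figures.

0.11

COP_actual = Q̇_C/Ẇ = 203000/147000 = 1.381.
In absolute terms T_C = 283.09 K and T_H = 305.93 K, so ΔT = 22.83 K.
COP_Carnot = T_C/ΔT = 283.09/22.83 = 12.40.
η_II = COP_actual/COP_Carnot = 1.381/12.40 = 0.1114.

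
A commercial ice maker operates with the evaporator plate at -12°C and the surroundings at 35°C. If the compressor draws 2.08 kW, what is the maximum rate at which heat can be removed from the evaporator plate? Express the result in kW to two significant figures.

In absolute terms T_C = 261.15 K and T_H = 308.15 K, so ΔT = 47.00 K.
COP_Carnot = T_C/ΔT = 261.15/47.00 = 5.556.
Q̇_max = COP_Carnot × Ẇ = 5.556 × 2.080 kW = 11.56 kW.

12 kW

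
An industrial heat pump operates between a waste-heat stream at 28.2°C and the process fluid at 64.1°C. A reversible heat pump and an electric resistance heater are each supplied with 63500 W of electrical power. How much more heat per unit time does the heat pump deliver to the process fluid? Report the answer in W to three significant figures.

In absolute terms T_C = 301.35 K and T_H = 337.25 K, so ΔT = 35.90 K.
COP_Carnot = T_H/ΔT = 337.25/35.90 = 9.394.
The heat pump delivers Q̇_H = COP × Ẇ = 596500 W; the resistance heater delivers Ẇ = 63500 W.
Extra = (COP − 1)·Ẇ = 533000 W.

533000 W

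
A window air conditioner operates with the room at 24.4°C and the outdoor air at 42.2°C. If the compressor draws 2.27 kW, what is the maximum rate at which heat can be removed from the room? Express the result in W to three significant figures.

37900 W

In absolute terms T_C = 297.55 K and T_H = 315.35 K, so ΔT = 17.80 K.
COP_Carnot = T_C/ΔT = 297.55/17.80 = 16.72.
Q̇_max = COP_Carnot × Ẇ = 16.72 × 2.270 kW = 37.95 kW = 37950 W.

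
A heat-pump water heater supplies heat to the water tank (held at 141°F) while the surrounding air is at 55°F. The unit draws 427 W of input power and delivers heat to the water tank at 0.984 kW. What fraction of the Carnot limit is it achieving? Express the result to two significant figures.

0.33

Converting, Q̇_H = 0.9840 kW = 984.0 W, so COP_actual = Q̇_H/Ẇ = 984.0/427.0 = 2.304.
In absolute terms T_C = 285.93 K and T_H = 333.71 K, so ΔT = 47.78 K.
COP_Carnot = T_H/ΔT = 333.71/47.78 = 6.985.
η_II = COP_actual/COP_Carnot = 2.304/6.985 = 0.3299.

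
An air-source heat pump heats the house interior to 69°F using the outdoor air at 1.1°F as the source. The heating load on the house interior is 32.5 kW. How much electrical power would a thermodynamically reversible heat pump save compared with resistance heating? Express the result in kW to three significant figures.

In absolute terms T_C = 255.98 K and T_H = 293.71 K, so ΔT = 37.72 K.
COP_Carnot = T_H/ΔT = 293.71/37.72 = 7.786.
Resistance heating needs Ẇ_res = Q̇_H = 32.50 kW; the reversible heat pump needs only Ẇ_hp = Q̇_H/COP = 4.174 kW.
Saving = 32.50 − 4.174 = 28.33 kW.

28.3 kW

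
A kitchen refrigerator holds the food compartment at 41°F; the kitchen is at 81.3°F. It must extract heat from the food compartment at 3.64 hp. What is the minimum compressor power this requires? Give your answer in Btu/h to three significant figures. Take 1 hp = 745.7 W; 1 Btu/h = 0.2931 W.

745 Btu/h

In absolute terms T_C = 278.15 K and T_H = 300.54 K, so ΔT = 22.39 K.
COP_Carnot = T_C/ΔT = 278.15/22.39 = 12.42.
Ẇ_min = Q̇/COP_Carnot = 3.640/12.42 = 0.2930 hp = 745.4 Btu/h.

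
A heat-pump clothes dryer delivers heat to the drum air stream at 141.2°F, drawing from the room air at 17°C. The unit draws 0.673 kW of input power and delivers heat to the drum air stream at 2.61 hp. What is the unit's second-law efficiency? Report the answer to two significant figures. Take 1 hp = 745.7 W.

Converting, Q̇_H = 2.610 hp = 1.946 kW, so COP_actual = Q̇_H/Ẇ = 1.946/0.6730 = 2.892.
In absolute terms T_C = 290.15 K and T_H = 333.82 K, so ΔT = 43.67 K.
COP_Carnot = T_H/ΔT = 333.82/43.67 = 7.645.
η_II = COP_actual/COP_Carnot = 2.892/7.645 = 0.3783.

0.38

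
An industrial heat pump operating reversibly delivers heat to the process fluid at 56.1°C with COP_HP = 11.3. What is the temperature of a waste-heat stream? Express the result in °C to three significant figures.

27.0 °C

COP_HP = T_H/(T_H − T_C) gives T_H − T_C = T_H/COP.
With T_H = 329.25 K, T_C = 329.25 × (1 − 1/11.3) = 300.11 K.
Converting, 300.11 K = 26.96°C.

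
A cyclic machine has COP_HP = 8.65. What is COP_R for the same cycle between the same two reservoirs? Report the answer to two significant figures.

Since Q_H = Q_C + W for any cycle, COP_R = Q_C/W = Q_H/W − 1.
COP_R = 8.65 − 1 = 7.65.

7.7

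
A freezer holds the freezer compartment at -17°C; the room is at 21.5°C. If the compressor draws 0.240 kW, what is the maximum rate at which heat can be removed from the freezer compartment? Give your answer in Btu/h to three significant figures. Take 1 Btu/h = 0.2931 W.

5450 Btu/h

In absolute terms T_C = 256.15 K and T_H = 294.65 K, so ΔT = 38.50 K.
COP_Carnot = T_C/ΔT = 256.15/38.50 = 6.653.
Q̇_max = COP_Carnot × Ẇ = 6.653 × 0.2400 kW = 1.597 kW = 5448 Btu/h.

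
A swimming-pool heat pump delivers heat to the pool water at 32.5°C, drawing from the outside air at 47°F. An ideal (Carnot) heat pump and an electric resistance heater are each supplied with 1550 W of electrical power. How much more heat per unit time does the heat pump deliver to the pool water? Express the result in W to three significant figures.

In absolute terms T_C = 281.48 K and T_H = 305.65 K, so ΔT = 24.17 K.
COP_Carnot = T_H/ΔT = 305.65/24.17 = 12.65.
The heat pump delivers Q̇_H = COP × Ẇ = 19600 W; the resistance heater delivers Ẇ = 1550 W.
Extra = (COP − 1)·Ẇ = 18050 W.

18100 W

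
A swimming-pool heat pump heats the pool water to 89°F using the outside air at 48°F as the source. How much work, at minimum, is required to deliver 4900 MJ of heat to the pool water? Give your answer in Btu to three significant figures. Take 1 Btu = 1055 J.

In absolute terms T_C = 282.04 K and T_H = 304.82 K, so ΔT = 22.78 K.
The reversible limit is COP_HP = T_H/ΔT = 13.38, so W_min = Q_H/COP = Q_H·ΔT/T_H.
W_min = 4900 × 22.78/304.82 = 366.2 MJ = 347100 Btu.

347000 Btu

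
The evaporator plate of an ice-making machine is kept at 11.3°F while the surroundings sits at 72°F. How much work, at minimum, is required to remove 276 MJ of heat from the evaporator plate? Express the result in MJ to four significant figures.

In absolute terms T_C = 261.65 K and T_H = 295.37 K, so ΔT = 33.72 K.
The reversible limit is COP_R = T_C/ΔT = 7.759, so W_min = Q_C/COP = Q_C·ΔT/T_C.
W_min = 276.0 × 33.72/261.65 = 35.57 MJ.

35.57 MJ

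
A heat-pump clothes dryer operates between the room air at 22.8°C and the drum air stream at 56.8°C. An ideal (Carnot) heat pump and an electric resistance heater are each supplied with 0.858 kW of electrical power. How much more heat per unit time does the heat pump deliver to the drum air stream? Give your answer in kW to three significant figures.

In absolute terms T_C = 295.95 K and T_H = 329.95 K, so ΔT = 34.00 K.
COP_Carnot = T_H/ΔT = 329.95/34.00 = 9.704.
The heat pump delivers Q̇_H = COP × Ẇ = 8.326 kW; the resistance heater delivers Ẇ = 0.8580 kW.
Extra = (COP − 1)·Ẇ = 7.468 kW.

7.47 kW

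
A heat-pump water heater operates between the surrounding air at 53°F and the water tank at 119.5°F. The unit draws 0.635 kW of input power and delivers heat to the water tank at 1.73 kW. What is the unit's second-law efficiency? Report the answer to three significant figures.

COP_actual = Q̇_H/Ẇ = 1.730/0.6350 = 2.724.
In absolute terms T_C = 284.82 K and T_H = 321.76 K, so ΔT = 36.94 K.
COP_Carnot = T_H/ΔT = 321.76/36.94 = 8.709.
η_II = COP_actual/COP_Carnot = 2.724/8.709 = 0.3128.

0.313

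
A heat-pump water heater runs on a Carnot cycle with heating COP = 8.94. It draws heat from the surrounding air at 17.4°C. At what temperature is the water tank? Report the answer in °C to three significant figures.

COP_HP = T_H/(T_H − T_C) rearranges to T_H = COP·T_C/(COP − 1).
With T_C = 290.55 K, T_H = 8.94 × 290.55/7.940 = 327.14 K.
Converting, 327.14 K = 53.99°C.

54.0 °C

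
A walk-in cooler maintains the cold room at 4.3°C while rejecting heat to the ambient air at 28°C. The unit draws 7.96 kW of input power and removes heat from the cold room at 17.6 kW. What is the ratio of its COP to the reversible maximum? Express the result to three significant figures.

0.189

COP_actual = Q̇_C/Ẇ = 17.60/7.960 = 2.211.
In absolute terms T_C = 277.45 K and T_H = 301.15 K, so ΔT = 23.70 K.
COP_Carnot = T_C/ΔT = 277.45/23.70 = 11.71.
η_II = COP_actual/COP_Carnot = 2.211/11.71 = 0.1889.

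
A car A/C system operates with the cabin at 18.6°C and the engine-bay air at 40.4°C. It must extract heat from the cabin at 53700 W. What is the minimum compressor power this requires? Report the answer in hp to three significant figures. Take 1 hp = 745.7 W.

5.38 hp

In absolute terms T_C = 291.75 K and T_H = 313.55 K, so ΔT = 21.80 K.
COP_Carnot = T_C/ΔT = 291.75/21.80 = 13.38.
Ẇ_min = Q̇/COP_Carnot = 53700/13.38 = 4013 W = 5.381 hp.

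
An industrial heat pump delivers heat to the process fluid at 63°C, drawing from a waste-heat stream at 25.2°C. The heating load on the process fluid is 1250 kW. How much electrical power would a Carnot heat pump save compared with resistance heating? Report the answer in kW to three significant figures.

In absolute terms T_C = 298.35 K and T_H = 336.15 K, so ΔT = 37.80 K.
COP_Carnot = T_H/ΔT = 336.15/37.80 = 8.893.
Resistance heating needs Ẇ_res = Q̇_H = 1250 kW; the reversible heat pump needs only Ẇ_hp = Q̇_H/COP = 140.6 kW.
Saving = 1250 − 140.6 = 1109 kW.

1110 kW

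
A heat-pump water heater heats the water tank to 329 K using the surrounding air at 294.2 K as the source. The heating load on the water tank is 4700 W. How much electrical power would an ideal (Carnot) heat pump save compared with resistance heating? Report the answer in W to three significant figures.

The reservoir spacing is ΔT = 329 − 294.2 = 34.80 K.
COP_Carnot = T_H/ΔT = 329.00/34.80 = 9.454.
Resistance heating needs Ẇ_res = Q̇_H = 4700 W; the reversible heat pump needs only Ẇ_hp = Q̇_H/COP = 497.1 W.
Saving = 4700 − 497.1 = 4203 W.

4200 W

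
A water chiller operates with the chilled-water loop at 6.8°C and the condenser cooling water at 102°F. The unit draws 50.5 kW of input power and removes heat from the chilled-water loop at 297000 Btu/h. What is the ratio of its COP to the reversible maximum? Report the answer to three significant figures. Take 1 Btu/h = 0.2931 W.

Converting, Q̇_C = 297000 Btu/h = 87.05 kW, so COP_actual = Q̇_C/Ẇ = 87.05/50.50 = 1.724.
In absolute terms T_C = 279.95 K and T_H = 312.04 K, so ΔT = 32.09 K.
COP_Carnot = T_C/ΔT = 279.95/32.09 = 8.724.
η_II = COP_actual/COP_Carnot = 1.724/8.724 = 0.1976.

0.198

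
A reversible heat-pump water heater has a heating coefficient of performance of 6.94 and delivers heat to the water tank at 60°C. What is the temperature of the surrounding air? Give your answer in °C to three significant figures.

12.0 °C

COP_HP = T_H/(T_H − T_C) gives T_H − T_C = T_H/COP.
With T_H = 333.15 K, T_C = 333.15 × (1 − 1/6.94) = 285.15 K.
Converting, 285.15 K = 12.00°C.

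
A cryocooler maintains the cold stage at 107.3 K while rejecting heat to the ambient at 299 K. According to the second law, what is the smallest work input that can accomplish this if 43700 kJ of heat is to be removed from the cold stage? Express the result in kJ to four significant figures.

78070 kJ

The reservoir spacing is ΔT = 299 − 107.3 = 191.7 K.
The reversible limit is COP_R = T_C/ΔT = 0.5597, so W_min = Q_C/COP = Q_C·ΔT/T_C.
W_min = 43700 × 191.7/107.30 = 78070 kJ.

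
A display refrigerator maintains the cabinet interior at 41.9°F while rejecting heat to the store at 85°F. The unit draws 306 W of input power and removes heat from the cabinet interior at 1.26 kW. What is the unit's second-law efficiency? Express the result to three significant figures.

0.354

Converting, Q̇_C = 1.260 kW = 1260 W, so COP_actual = Q̇_C/Ẇ = 1260/306.0 = 4.118.
In absolute terms T_C = 278.65 K and T_H = 302.59 K, so ΔT = 23.94 K.
COP_Carnot = T_C/ΔT = 278.65/23.94 = 11.64.
η_II = COP_actual/COP_Carnot = 4.118/11.64 = 0.3538.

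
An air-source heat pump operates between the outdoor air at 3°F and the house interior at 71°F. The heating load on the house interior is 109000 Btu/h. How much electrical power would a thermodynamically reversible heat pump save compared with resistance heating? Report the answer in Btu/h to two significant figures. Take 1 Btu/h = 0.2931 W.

95000 Btu/h

In absolute terms T_C = 257.04 K and T_H = 294.82 K, so ΔT = 37.78 K.
COP_Carnot = T_H/ΔT = 294.82/37.78 = 7.804.
Resistance heating needs Ẇ_res = Q̇_H = 109000 Btu/h; the reversible heat pump needs only Ẇ_hp = Q̇_H/COP = 13970 Btu/h.
Saving = 109000 − 13970 = 95030 Btu/h.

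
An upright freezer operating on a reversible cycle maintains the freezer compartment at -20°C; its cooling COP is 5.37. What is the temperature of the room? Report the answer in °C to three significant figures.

27.1 °C

COP_R = T_C/(T_H − T_C) gives T_H − T_C = T_C/COP.
With T_C = 253.15 K, T_H = 253.15 × (1 + 1/5.37) = 300.29 K.
Converting, 300.29 K = 27.14°C.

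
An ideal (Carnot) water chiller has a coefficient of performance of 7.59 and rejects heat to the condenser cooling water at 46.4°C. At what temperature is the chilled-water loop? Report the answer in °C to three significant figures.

9.20 °C

For a Carnot refrigerator COP_R = T_C/(T_H − T_C), so T_C = COP·T_H/(1 + COP).
With T_H = 319.55 K, T_C = 7.59 × 319.55/8.590 = 282.35 K.
Converting, 282.35 K = 9.20°C.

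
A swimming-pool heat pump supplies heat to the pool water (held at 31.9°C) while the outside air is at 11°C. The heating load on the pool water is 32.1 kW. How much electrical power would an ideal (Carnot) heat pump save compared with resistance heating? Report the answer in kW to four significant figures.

In absolute terms T_C = 284.15 K and T_H = 305.05 K, so ΔT = 20.90 K.
COP_Carnot = T_H/ΔT = 305.05/20.90 = 14.60.
Resistance heating needs Ẇ_res = Q̇_H = 32.10 kW; the reversible heat pump needs only Ẇ_hp = Q̇_H/COP = 2.199 kW.
Saving = 32.10 − 2.199 = 29.90 kW.

29.90 kW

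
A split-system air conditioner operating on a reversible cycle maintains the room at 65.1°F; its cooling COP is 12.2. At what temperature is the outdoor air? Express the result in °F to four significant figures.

COP_R = T_C/(T_H − T_C) gives T_H − T_C = T_C/COP.
With T_C = 291.54 K, T_H = 291.54 × (1 + 1/12.2) = 315.44 K.
Converting, 315.44 K = 108.11°F.

108.1 °F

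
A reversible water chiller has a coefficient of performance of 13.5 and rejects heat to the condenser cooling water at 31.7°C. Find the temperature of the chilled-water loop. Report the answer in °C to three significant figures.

10.7 °C

For a Carnot refrigerator COP_R = T_C/(T_H − T_C), so T_C = COP·T_H/(1 + COP).
With T_H = 304.85 K, T_C = 13.5 × 304.85/14.50 = 283.83 K.
Converting, 283.83 K = 10.68°C.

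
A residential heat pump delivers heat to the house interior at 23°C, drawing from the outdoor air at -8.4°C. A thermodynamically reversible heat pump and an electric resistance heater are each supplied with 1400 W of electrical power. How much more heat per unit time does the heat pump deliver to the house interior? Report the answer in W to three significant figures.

11800 W

In absolute terms T_C = 264.75 K and T_H = 296.15 K, so ΔT = 31.40 K.
COP_Carnot = T_H/ΔT = 296.15/31.40 = 9.432.
The heat pump delivers Q̇_H = COP × Ẇ = 13200 W; the resistance heater delivers Ẇ = 1400 W.
Extra = (COP − 1)·Ẇ = 11800 W.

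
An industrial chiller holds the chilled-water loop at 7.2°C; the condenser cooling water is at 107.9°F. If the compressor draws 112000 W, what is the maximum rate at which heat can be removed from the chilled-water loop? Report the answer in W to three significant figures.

898000 W

In absolute terms T_C = 280.35 K and T_H = 315.32 K, so ΔT = 34.97 K.
COP_Carnot = T_C/ΔT = 280.35/34.97 = 8.018.
Q̇_max = COP_Carnot × Ẇ = 8.018 × 112000 W = 898000 W.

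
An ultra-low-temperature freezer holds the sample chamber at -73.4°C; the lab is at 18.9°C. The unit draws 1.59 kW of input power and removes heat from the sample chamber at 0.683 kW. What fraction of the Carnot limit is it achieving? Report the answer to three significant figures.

0.198

COP_actual = Q̇_C/Ẇ = 0.6830/1.590 = 0.4296.
In absolute terms T_C = 199.75 K and T_H = 292.05 K, so ΔT = 92.30 K.
COP_Carnot = T_C/ΔT = 199.75/92.30 = 2.164.
η_II = COP_actual/COP_Carnot = 0.4296/2.164 = 0.1985.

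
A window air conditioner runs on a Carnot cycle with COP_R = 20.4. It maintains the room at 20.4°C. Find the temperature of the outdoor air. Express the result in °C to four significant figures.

34.79 °C

COP_R = T_C/(T_H − T_C) gives T_H − T_C = T_C/COP.
With T_C = 293.55 K, T_H = 293.55 × (1 + 1/20.4) = 307.94 K.
Converting, 307.94 K = 34.79°C.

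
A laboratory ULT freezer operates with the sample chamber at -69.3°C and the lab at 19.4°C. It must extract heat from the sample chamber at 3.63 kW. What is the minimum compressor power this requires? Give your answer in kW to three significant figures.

In absolute terms T_C = 203.85 K and T_H = 292.55 K, so ΔT = 88.70 K.
COP_Carnot = T_C/ΔT = 203.85/88.70 = 2.298.
Ẇ_min = Q̇/COP_Carnot = 3.630/2.298 = 1.579 kW.

1.58 kW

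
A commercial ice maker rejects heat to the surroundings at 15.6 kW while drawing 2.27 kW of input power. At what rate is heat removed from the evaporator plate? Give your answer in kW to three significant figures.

13.3 kW

For a cyclic device the first law requires Q̇_H = Q̇_C + Ẇ.
Q̇_C = Q̇_H − Ẇ = 13.33 kW.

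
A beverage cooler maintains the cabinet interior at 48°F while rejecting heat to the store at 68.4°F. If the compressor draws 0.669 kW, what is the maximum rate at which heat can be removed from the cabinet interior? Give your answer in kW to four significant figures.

In absolute terms T_C = 282.04 K and T_H = 293.37 K, so ΔT = 11.33 K.
COP_Carnot = T_C/ΔT = 282.04/11.33 = 24.89.
Q̇_max = COP_Carnot × Ẇ = 24.89 × 0.6690 kW = 16.65 kW.

16.65 kW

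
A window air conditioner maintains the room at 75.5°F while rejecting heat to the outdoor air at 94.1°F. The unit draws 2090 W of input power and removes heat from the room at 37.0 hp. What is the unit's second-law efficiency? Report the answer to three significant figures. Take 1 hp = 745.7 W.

Converting, Q̇_C = 37.00 hp = 27590 W, so COP_actual = Q̇_C/Ẇ = 27590/2090 = 13.20.
In absolute terms T_C = 297.32 K and T_H = 307.65 K, so ΔT = 10.33 K.
COP_Carnot = T_C/ΔT = 297.32/10.33 = 28.77.
η_II = COP_actual/COP_Carnot = 13.20/28.77 = 0.4588.

0.459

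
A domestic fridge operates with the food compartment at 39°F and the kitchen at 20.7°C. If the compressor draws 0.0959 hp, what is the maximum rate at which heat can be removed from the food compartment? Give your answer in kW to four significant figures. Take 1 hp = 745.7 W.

1.178 kW

In absolute terms T_C = 277.04 K and T_H = 293.85 K, so ΔT = 16.81 K.
COP_Carnot = T_C/ΔT = 277.04/16.81 = 16.48.
Q̇_max = COP_Carnot × Ẇ = 16.48 × 0.09590 hp = 1.580 hp = 1.178 kW.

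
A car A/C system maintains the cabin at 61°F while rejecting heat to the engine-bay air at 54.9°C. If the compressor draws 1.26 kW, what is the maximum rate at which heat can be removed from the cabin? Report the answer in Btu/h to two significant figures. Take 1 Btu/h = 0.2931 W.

In absolute terms T_C = 289.26 K and T_H = 328.05 K, so ΔT = 38.79 K.
COP_Carnot = T_C/ΔT = 289.26/38.79 = 7.457.
Q̇_max = COP_Carnot × Ẇ = 7.457 × 1.260 kW = 9.396 kW = 32060 Btu/h.

32000 Btu/h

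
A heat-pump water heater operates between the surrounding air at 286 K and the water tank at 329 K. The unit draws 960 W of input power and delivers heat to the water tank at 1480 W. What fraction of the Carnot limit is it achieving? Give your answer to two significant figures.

COP_actual = Q̇_H/Ẇ = 1480/960.0 = 1.542.
The reservoir spacing is ΔT = 329 − 286 = 43.00 K.
COP_Carnot = T_H/ΔT = 329.00/43.00 = 7.651.
η_II = COP_actual/COP_Carnot = 1.542/7.651 = 0.2015.

0.20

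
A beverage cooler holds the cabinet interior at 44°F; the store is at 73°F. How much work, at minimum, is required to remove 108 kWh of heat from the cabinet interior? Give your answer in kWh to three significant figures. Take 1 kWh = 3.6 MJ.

In absolute terms T_C = 279.82 K and T_H = 295.93 K, so ΔT = 16.11 K.
The reversible limit is COP_R = T_C/ΔT = 17.37, so W_min = Q_C/COP = Q_C·ΔT/T_C.
W_min = 108.0 × 16.11/279.82 = 6.218 kWh.

6.22 kWh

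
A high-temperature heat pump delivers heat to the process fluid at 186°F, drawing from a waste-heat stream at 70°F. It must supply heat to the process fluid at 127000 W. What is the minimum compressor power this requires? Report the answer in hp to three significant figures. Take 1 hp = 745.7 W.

30.6 hp

In absolute terms T_C = 294.26 K and T_H = 358.71 K, so ΔT = 64.44 K.
COP_Carnot = T_H/ΔT = 358.71/64.44 = 5.566.
Ẇ_min = Q̇/COP_Carnot = 127000/5.566 = 22820 W = 30.60 hp.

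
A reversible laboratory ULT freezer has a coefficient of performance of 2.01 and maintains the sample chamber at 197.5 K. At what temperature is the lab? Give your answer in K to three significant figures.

296 K

COP_R = T_C/(T_H − T_C) gives T_H − T_C = T_C/COP.
With T_C = 197.50 K, T_H = 197.50 × (1 + 1/2.01) = 295.76 K.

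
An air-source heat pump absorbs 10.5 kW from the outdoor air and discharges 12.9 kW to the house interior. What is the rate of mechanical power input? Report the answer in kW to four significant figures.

2.400 kW

For a cyclic device the first law requires Q̇_H = Q̇_C + Ẇ.
Ẇ = Q̇_H − Q̇_C = 2.400 kW.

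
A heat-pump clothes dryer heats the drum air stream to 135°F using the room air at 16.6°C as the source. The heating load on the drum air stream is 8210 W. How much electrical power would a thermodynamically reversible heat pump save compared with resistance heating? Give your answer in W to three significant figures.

In absolute terms T_C = 289.75 K and T_H = 330.37 K, so ΔT = 40.62 K.
COP_Carnot = T_H/ΔT = 330.37/40.62 = 8.133.
Resistance heating needs Ẇ_res = Q̇_H = 8210 W; the reversible heat pump needs only Ẇ_hp = Q̇_H/COP = 1009 W.
Saving = 8210 − 1009 = 7201 W.

7200 W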